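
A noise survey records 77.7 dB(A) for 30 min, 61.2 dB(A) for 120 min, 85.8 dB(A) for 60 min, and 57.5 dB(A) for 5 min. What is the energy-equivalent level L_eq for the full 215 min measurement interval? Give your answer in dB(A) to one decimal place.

80.6 dB(A)

Weight each interval's intensity by its duration and average over T = 215 min:
Σ tᵢ·10^(Lᵢ/10) = 30·10^(77.7/10) + 120·10^(61.2/10) + 60·10^(85.8/10) + 5·10^(57.5/10) = 2.474e+10.
L_eq = 10·log₁₀(2.474e+10/215) = 80.61 dB(A).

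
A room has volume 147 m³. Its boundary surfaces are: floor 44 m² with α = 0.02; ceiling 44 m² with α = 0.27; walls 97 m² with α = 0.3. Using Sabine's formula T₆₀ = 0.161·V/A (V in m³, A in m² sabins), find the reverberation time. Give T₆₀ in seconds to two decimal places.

0.57 s

Total absorption A = 44·0.02 + 44·0.27 + 97·0.3 = 41.86 m² sabins.
T₆₀ = 0.161 × 147 / 41.86 = 0.565 s.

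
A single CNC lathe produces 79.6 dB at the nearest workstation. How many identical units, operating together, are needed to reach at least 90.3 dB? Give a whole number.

12

The shortfall is 90.3 − 79.6 = 10.7 dB, and N units add 10·log₁₀ N, so need 10·log₁₀ N ≥ 10.7.
N ≥ 10^(10.7/10) = 11.749, so N = 12.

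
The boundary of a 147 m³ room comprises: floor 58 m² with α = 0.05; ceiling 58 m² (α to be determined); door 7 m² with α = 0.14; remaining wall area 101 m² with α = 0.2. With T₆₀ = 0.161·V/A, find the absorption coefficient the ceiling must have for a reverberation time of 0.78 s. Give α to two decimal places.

Required total absorption A = 0.161·147/0.78 = 30.34 m².
Absorption from the other surfaces = 58·0.05 + 7·0.14 + 101·0.2 = 24.08 m², so the ceiling must supply 6.26 m² over 58 m².
α = 6.26/58 = 0.108.

0.11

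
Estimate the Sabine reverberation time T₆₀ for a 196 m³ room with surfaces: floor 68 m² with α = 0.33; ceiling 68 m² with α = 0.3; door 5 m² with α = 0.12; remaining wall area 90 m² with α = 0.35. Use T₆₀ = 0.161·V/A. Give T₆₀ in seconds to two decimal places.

Total absorption A = 68·0.33 + 68·0.3 + 5·0.12 + 90·0.35 = 74.94 m² sabins.
T₆₀ = 0.161 × 196 / 74.94 = 0.421 s.

0.42 s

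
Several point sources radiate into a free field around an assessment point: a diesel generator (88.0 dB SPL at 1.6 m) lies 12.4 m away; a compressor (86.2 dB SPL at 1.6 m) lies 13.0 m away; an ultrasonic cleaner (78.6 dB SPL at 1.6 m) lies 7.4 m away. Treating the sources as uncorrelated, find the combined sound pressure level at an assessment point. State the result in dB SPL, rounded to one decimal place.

73.1 dB SPL

Propagate each source to the receiver with L = L_ref − 20·log₁₀(r/r_ref), then add intensities.
diesel generator: 88.0 − 20·log₁₀(12.4/1.6) = 88.0 − 17.79 = 70.21 dB SPL.
compressor: 86.2 − 20·log₁₀(13.0/1.6) = 86.2 − 18.20 = 68.00 dB SPL.
ultrasonic cleaner: 78.6 − 20·log₁₀(7.4/1.6) = 78.6 − 13.30 = 65.30 dB SPL.
Σ 10^(L/10) = 2.021e+07 → L_total = 10·log₁₀(2.021e+07) = 73.05 dB SPL.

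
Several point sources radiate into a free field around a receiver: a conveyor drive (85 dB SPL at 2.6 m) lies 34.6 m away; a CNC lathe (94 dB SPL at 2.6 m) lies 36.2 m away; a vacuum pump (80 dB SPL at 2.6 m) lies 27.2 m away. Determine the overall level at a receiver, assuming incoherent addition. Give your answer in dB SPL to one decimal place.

71.9 dB SPL

Propagate each source to the receiver with L = L_ref − 20·log₁₀(r/r_ref), then add intensities.
conveyor drive: 85 − 20·log₁₀(34.6/2.6) = 85 − 22.48 = 62.52 dB SPL.
CNC lathe: 94 − 20·log₁₀(36.2/2.6) = 94 − 22.87 = 71.13 dB SPL.
vacuum pump: 80 − 20·log₁₀(27.2/2.6) = 80 − 20.39 = 59.61 dB SPL.
Σ 10^(L/10) = 1.566e+07 → L_total = 10·log₁₀(1.566e+07) = 71.95 dB SPL.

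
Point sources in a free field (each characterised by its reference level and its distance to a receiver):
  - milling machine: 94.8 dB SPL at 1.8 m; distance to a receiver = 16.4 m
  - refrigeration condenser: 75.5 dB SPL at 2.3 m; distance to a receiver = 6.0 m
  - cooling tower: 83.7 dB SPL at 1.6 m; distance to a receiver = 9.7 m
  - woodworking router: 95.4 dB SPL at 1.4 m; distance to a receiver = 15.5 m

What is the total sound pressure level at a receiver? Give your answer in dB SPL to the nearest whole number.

Propagate each source to the receiver with L = L_ref − 20·log₁₀(r/r_ref), then add intensities.
milling machine: 94.8 − 20·log₁₀(16.4/1.8) = 94.8 − 19.19 = 75.61 dB SPL.
refrigeration condenser: 75.5 − 20·log₁₀(6.0/2.3) = 75.5 − 8.33 = 67.17 dB SPL.
cooling tower: 83.7 − 20·log₁₀(9.7/1.6) = 83.7 − 15.65 = 68.05 dB SPL.
woodworking router: 95.4 − 20·log₁₀(15.5/1.4) = 95.4 − 20.88 = 74.52 dB SPL.
Σ 10^(L/10) = 7.626e+07 → L_total = 10·log₁₀(7.626e+07) = 78.82 dB SPL.

79 dB SPL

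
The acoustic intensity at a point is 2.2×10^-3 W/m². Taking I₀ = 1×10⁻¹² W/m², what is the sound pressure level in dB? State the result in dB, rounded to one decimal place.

93.4 dB

Dividing by I₀ shifts the exponent by 12: I/I₀ = 2.2×10^9.
L = 10·(0.3424 + 9) = 93.42 dB.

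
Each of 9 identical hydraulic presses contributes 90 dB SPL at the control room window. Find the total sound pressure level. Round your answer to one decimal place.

L_total = L₁ + 10·log₁₀ N for N identical incoherent sources.
L_total = 90 + 10·log₁₀(9) = 90 + 9.542 = 99.54 dB SPL.

99.5 dB SPL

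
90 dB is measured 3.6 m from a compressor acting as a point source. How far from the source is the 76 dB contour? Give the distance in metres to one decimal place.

18.0 m

Point-source spreading drops the level by 20·log₁₀(r₂/r₁); inverting, r₂/r₁ = 10^(ΔL/20).
r₂ = 3.6·10^((90−76)/20) = 3.6·10^(14.0/20) = 18.04 m.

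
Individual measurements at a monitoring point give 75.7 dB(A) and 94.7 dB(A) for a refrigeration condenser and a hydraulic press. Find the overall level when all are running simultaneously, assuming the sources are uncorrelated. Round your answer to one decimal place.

94.8 dB(A)

Incoherent sources combine by intensity addition: L_total = 10·log₁₀(Σ 10^(L_i/10)).
Σ 10^(L/10) = 10^(75.7/10) + 10^(94.7/10) = 2.988e+09.
L_total = 10·log₁₀(2.988e+09) = 94.75 dB(A).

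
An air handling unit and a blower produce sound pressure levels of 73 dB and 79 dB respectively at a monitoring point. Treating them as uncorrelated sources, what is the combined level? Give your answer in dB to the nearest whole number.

80 dB

Incoherent sources combine by intensity addition: L_total = 10·log₁₀(Σ 10^(L_i/10)).
Σ 10^(L/10) = 10^(73/10) + 10^(79/10) = 9.939e+07.
L_total = 10·log₁₀(9.939e+07) = 79.97 dB.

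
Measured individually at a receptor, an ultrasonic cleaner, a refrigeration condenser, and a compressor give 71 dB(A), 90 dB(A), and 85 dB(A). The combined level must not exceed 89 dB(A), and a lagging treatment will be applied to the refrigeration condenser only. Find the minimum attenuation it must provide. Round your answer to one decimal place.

3.3 dB

Everything except the refrigeration condenser sums to 10^(71/10) + 10^(85/10) = 3.288e+08 in linear terms, 85.17 dB(A).
To meet 89 dB(A) overall, the treated refrigeration condenser may contribute at most 10^(89/10) − 3.288e+08 = 4.655e+08, i.e. 86.68 dB(A).
Required insertion loss = 90 − 86.68 = 3.32 dB.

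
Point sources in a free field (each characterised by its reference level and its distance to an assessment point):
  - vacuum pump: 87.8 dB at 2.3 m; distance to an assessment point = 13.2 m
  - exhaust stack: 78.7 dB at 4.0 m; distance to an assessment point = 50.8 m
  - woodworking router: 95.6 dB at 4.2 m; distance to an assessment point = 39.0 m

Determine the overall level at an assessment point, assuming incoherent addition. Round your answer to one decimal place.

77.8 dB

First find each source's level at the receiver (point-source: −20·log₁₀(r/r_ref)), then combine on an intensity basis.
vacuum pump: 87.8 − 20·log₁₀(13.2/2.3) = 87.8 − 15.18 = 72.62 dB.
exhaust stack: 78.7 − 20·log₁₀(50.8/4.0) = 78.7 − 22.08 = 56.62 dB.
woodworking router: 95.6 − 20·log₁₀(39.0/4.2) = 95.6 − 19.36 = 76.24 dB.
Σ 10^(L/10) = 6.086e+07 → L_total = 10·log₁₀(6.086e+07) = 77.84 dB.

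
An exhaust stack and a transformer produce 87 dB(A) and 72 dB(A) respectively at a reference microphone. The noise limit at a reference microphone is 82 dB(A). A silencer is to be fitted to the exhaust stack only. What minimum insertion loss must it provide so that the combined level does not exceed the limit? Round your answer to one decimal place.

Everything except the exhaust stack sums to 10^(72/10) = 1.585e+07 in linear terms, 72.00 dB(A).
To meet 82 dB(A) overall, the treated exhaust stack may contribute at most 10^(82/10) − 1.585e+07 = 1.426e+08, i.e. 81.54 dB(A).
Required insertion loss = 87 − 81.54 = 5.46 dB.

5.5 dB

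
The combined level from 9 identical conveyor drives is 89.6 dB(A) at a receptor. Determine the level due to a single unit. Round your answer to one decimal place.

80.1 dB(A)

For N identical incoherent sources L_total = L₁ + 10·log₁₀ N, so L₁ = 89.6 − 10·log₁₀(9) = 89.6 − 9.542.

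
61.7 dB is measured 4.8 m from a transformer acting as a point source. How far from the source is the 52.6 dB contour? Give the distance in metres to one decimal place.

13.7 m

For a point source L₁ − L₂ = 20·log₁₀(r₂/r₁), so r₂ = r₁·10^((L₁−L₂)/20).
r₂ = 4.8·10^((61.7−52.6)/20) = 4.8·10^(9.1/20) = 13.68 m.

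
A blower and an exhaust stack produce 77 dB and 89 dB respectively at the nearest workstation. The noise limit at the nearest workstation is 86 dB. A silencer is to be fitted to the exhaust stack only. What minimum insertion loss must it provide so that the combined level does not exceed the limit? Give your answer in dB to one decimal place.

The untreated sources together contribute 10^(77/10) = 5.012e+07, i.e. 77.00 dB.
To meet 86 dB overall, the treated exhaust stack may contribute at most 10^(86/10) − 5.012e+07 = 3.480e+08, i.e. 85.42 dB.
So the exhaust stack must be reduced from 89 to 85.42 dB: IL = 3.58 dB.

3.6 dB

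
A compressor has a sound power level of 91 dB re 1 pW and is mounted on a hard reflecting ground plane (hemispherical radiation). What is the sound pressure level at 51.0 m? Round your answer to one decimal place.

48.9 dB

The power spreads over a hemisphere of area 2π·r², so L_p = L_w − 10·log₁₀(2π·r²).
2π·r² = 1.634e+04 m², 10·log₁₀ of that is 42.133 dB.
L_p = 91 − 42.133 = 48.87 dB.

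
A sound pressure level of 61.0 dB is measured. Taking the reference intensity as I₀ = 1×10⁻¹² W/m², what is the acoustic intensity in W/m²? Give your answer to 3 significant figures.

1.26e-06 W/m²

I/I₀ = 10^(61.0/10) = 1.259e+06, so I = 1.259e+06 × 10⁻¹² W/m².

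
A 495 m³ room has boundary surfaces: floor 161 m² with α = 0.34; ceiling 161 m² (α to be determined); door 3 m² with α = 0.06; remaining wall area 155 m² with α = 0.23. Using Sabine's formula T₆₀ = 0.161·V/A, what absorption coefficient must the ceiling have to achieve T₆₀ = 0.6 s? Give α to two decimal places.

0.26

A = 0.161·V/T₆₀ = 0.161·495/0.6 = 132.83 m² sabins.
Absorption from the other surfaces = 161·0.34 + 3·0.06 + 155·0.23 = 90.57 m², so the ceiling must supply 42.26 m² over 161 m².
α = 42.26/161 = 0.262.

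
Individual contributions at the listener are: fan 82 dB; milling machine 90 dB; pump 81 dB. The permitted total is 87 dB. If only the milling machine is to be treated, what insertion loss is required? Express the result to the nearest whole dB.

7 dB

Everything except the milling machine sums to 10^(82/10) + 10^(81/10) = 2.844e+08 in linear terms, 84.54 dB.
The limit corresponds to 10^(87/10) = 5.012e+08; subtracting the fixed part leaves 2.168e+08 for the milling machine, i.e. 83.36 dB.
Required insertion loss = 90 − 83.36 = 6.64 dB.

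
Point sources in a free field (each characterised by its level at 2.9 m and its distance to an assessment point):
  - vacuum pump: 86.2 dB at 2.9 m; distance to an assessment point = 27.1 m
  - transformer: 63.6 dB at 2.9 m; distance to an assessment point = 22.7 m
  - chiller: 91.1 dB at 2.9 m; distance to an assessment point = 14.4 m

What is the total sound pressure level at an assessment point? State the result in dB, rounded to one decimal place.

Propagate each source to the receiver with L = L_ref − 20·log₁₀(r/r_ref), then add intensities.
vacuum pump: 86.2 − 20·log₁₀(27.1/2.9) = 86.2 − 19.41 = 66.79 dB.
transformer: 63.6 − 20·log₁₀(22.7/2.9) = 63.6 − 17.87 = 45.73 dB.
chiller: 91.1 − 20·log₁₀(14.4/2.9) = 91.1 − 13.92 = 77.18 dB.
Σ 10^(L/10) = 5.706e+07 → L_total = 10·log₁₀(5.706e+07) = 77.56 dB.

77.6 dB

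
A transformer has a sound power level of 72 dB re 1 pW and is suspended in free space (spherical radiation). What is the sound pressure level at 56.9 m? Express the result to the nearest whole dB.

Free-field spherical radiation: L_p = L_w − 10·log₁₀(4π·r²), r = 56.9 m.
4π·r² = 4.069e+04 m², 10·log₁₀ of that is 46.094 dB.
L_p = 72 − 46.094 = 25.91 dB.

26 dB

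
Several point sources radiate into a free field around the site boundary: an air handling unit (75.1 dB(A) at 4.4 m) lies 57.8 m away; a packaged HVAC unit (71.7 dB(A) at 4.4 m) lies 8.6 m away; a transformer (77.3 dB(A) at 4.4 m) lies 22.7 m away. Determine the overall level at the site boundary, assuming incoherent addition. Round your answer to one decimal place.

Propagate each source to the receiver with L = L_ref − 20·log₁₀(r/r_ref), then add intensities.
air handling unit: 75.1 − 20·log₁₀(57.8/4.4) = 75.1 − 22.37 = 52.73 dB(A).
packaged HVAC unit: 71.7 − 20·log₁₀(8.6/4.4) = 71.7 − 5.82 = 65.88 dB(A).
transformer: 77.3 − 20·log₁₀(22.7/4.4) = 77.3 − 14.25 = 63.05 dB(A).
Σ 10^(L/10) = 6.077e+06 → L_total = 10·log₁₀(6.077e+06) = 67.84 dB(A).

67.8 dB(A)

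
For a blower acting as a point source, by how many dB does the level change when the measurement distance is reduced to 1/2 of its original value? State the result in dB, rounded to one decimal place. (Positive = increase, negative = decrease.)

Point-source spreading: ΔL = −20·log₁₀(r₂/r₁).
ΔL = −20·log₁₀(0.5) = +6.02 dB.

+6.0 dB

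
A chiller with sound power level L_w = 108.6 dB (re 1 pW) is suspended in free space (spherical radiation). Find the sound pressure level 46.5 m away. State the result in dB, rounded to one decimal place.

Free-field spherical radiation: L_p = L_w − 10·log₁₀(4π·r²), r = 46.5 m.
4π·r² = 2.717e+04 m², 10·log₁₀ of that is 44.341 dB.
L_p = 108.6 − 44.341 = 64.26 dB.

64.3 dB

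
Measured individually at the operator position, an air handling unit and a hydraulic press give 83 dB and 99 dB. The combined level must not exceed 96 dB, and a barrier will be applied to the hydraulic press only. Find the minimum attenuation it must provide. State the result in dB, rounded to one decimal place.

3.2 dB

The untreated sources together contribute 10^(83/10) = 1.995e+08, i.e. 83.00 dB.
The limit corresponds to 10^(96/10) = 3.981e+09; subtracting the fixed part leaves 3.782e+09 for the hydraulic press, i.e. 95.78 dB.
Required insertion loss = 99 − 95.78 = 3.22 dB.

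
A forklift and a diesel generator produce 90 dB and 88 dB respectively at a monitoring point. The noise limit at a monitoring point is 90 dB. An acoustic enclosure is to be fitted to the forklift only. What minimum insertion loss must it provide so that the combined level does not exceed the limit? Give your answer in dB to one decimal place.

Fixed contribution from the other source: Σ 10^(L/10) = 10^(88/10) = 6.310e+08 (88.00 dB).
The limit corresponds to 10^(90/10) = 1.000e+09; subtracting the fixed part leaves 3.690e+08 for the forklift, i.e. 85.67 dB.
So the forklift must be reduced from 90 to 85.67 dB: IL = 4.33 dB.

4.3 dB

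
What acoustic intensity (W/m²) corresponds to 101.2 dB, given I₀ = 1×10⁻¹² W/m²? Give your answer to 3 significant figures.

0.0132 W/m²

I = I₀·10^(L/10) = 10⁻¹² × 10^(101.2/10) = 10^(-1.880).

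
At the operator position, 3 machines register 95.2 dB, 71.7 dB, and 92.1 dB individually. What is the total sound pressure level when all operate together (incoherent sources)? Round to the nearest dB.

For uncorrelated sources the intensities add, so convert each level to linear form, sum, and take 10·log₁₀ of the total.
Σ 10^(L/10) = 10^(95.2/10) + 10^(71.7/10) + 10^(92.1/10) = 4.948e+09.
L_total = 10·log₁₀(4.948e+09) = 96.94 dB.

97 dB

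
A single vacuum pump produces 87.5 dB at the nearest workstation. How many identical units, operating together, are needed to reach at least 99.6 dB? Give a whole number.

17

The shortfall is 99.6 − 87.5 = 12.1 dB, and N units add 10·log₁₀ N, so need 10·log₁₀ N ≥ 12.1.
N ≥ 10^(12.1/10) = 16.218, so N = 17.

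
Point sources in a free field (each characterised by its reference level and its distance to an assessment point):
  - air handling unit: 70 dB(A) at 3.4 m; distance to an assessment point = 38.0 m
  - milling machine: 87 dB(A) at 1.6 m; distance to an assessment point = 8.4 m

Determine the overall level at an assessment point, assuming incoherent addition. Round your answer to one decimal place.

72.6 dB(A)

Apply inverse-square spreading to bring every level to the receiver, then sum 10^(L/10).
air handling unit: 70 − 20·log₁₀(38.0/3.4) = 70 − 20.97 = 49.03 dB(A).
milling machine: 87 − 20·log₁₀(8.4/1.6) = 87 − 14.40 = 72.60 dB(A).
Σ 10^(L/10) = 1.826e+07 → L_total = 10·log₁₀(1.826e+07) = 72.62 dB(A).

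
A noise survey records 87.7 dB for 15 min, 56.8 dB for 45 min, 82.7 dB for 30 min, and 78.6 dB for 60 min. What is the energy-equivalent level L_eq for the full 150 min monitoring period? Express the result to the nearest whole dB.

81 dB

The energy average is taken in the linear domain: L_eq = 10·log₁₀[(Σ tᵢ·10^(Lᵢ/10))/T], T = 150 min.
Σ tᵢ·10^(Lᵢ/10) = 15·10^(87.7/10) + 45·10^(56.8/10) + 30·10^(82.7/10) + 60·10^(78.6/10) = 1.879e+10.
L_eq = 10·log₁₀(1.879e+10/150) = 80.98 dB.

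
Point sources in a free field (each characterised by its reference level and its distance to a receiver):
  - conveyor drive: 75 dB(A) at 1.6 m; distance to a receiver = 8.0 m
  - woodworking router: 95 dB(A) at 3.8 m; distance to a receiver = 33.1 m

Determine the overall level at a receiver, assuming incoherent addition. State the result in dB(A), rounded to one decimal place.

76.3 dB(A)

First find each source's level at the receiver (point-source: −20·log₁₀(r/r_ref)), then combine on an intensity basis.
conveyor drive: 75 − 20·log₁₀(8.0/1.6) = 75 − 13.98 = 61.02 dB(A).
woodworking router: 95 − 20·log₁₀(33.1/3.8) = 95 − 18.80 = 76.20 dB(A).
Σ 10^(L/10) = 4.294e+07 → L_total = 10·log₁₀(4.294e+07) = 76.33 dB(A).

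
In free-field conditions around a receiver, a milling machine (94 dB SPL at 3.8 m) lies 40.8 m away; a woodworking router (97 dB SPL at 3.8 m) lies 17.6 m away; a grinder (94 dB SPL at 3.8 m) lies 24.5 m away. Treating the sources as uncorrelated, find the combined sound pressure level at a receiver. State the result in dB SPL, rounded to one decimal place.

First find each source's level at the receiver (point-source: −20·log₁₀(r/r_ref)), then combine on an intensity basis.
milling machine: 94 − 20·log₁₀(40.8/3.8) = 94 − 20.62 = 73.38 dB SPL.
woodworking router: 97 − 20·log₁₀(17.6/3.8) = 97 − 13.31 = 83.69 dB SPL.
grinder: 94 − 20·log₁₀(24.5/3.8) = 94 − 16.19 = 77.81 dB SPL.
Σ 10^(L/10) = 3.159e+08 → L_total = 10·log₁₀(3.159e+08) = 84.99 dB SPL.

85.0 dB SPL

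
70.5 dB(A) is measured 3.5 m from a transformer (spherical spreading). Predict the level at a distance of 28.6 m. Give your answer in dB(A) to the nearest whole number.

For a point source, L₂ = L₁ − 20·log₁₀(r₂/r₁).
L₂ = 70.5 − 20·log₁₀(28.6/3.5) = 70.5 − 18.246 = 52.25 dB(A).

52 dB(A)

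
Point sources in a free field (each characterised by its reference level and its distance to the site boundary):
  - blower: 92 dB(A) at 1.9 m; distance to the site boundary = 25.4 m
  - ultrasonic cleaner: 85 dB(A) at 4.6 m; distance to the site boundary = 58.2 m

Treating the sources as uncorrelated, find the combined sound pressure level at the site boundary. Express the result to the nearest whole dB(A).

Propagate each source to the receiver with L = L_ref − 20·log₁₀(r/r_ref), then add intensities.
blower: 92 − 20·log₁₀(25.4/1.9) = 92 − 22.52 = 69.48 dB(A).
ultrasonic cleaner: 85 − 20·log₁₀(58.2/4.6) = 85 − 22.04 = 62.96 dB(A).
Σ 10^(L/10) = 1.084e+07 → L_total = 10·log₁₀(1.084e+07) = 70.35 dB(A).

70 dB(A)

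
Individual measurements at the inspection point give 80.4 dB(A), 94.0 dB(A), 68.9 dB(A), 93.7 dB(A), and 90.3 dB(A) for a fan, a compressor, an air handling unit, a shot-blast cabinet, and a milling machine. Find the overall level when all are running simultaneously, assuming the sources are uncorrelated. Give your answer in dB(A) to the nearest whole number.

98 dB(A)

Incoherent sources combine by intensity addition: L_total = 10·log₁₀(Σ 10^(L_i/10)).
Σ 10^(L/10) = 10^(80.4/10) + 10^(94.0/10) + 10^(68.9/10) + 10^(93.7/10) + 10^(90.3/10) = 6.045e+09.
L_total = 10·log₁₀(6.045e+09) = 97.81 dB(A).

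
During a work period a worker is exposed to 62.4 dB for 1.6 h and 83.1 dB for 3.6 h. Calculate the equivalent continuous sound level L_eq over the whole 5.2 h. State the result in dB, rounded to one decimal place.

81.5 dB

The energy average is taken in the linear domain: L_eq = 10·log₁₀[(Σ tᵢ·10^(Lᵢ/10))/T], T = 5.2 h.
Σ tᵢ·10^(Lᵢ/10) = 1.6·10^(62.4/10) + 3.6·10^(83.1/10) = 7.378e+08.
L_eq = 10·log₁₀(7.378e+08/5.2) = 81.52 dB.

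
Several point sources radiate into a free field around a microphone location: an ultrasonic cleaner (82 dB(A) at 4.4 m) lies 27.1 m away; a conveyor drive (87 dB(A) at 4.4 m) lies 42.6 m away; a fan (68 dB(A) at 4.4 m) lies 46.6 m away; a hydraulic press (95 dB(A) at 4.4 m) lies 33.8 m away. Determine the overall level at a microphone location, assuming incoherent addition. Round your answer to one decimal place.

78.0 dB(A)

Apply inverse-square spreading to bring every level to the receiver, then sum 10^(L/10).
ultrasonic cleaner: 82 − 20·log₁₀(27.1/4.4) = 82 − 15.79 = 66.21 dB(A).
conveyor drive: 87 − 20·log₁₀(42.6/4.4) = 87 − 19.72 = 67.28 dB(A).
fan: 68 − 20·log₁₀(46.6/4.4) = 68 − 20.50 = 47.50 dB(A).
hydraulic press: 95 − 20·log₁₀(33.8/4.4) = 95 − 17.71 = 77.29 dB(A).
Σ 10^(L/10) = 6.317e+07 → L_total = 10·log₁₀(6.317e+07) = 78.01 dB(A).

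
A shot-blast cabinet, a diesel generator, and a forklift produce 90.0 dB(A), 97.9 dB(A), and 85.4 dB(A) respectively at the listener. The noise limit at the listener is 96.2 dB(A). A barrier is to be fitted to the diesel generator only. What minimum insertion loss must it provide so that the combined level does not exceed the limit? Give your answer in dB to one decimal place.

Fixed contribution from the other sources: Σ 10^(L/10) = 10^(90.0/10) + 10^(85.4/10) = 1.347e+09 (91.29 dB(A)).
To meet 96.2 dB(A) overall, the treated diesel generator may contribute at most 10^(96.2/10) − 1.347e+09 = 2.822e+09, i.e. 94.51 dB(A).
So the diesel generator must be reduced from 97.9 to 94.51 dB(A): IL = 3.39 dB.

3.4 dB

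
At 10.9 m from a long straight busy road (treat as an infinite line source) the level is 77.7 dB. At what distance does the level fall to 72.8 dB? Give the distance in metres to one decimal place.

The 4.9 dB drop corresponds to a distance ratio of 10^(4.9/10) for a line source.
r₂ = 10.9·10^((77.7−72.8)/10) = 10.9·10^(4.9/10) = 33.68 m.

33.7 m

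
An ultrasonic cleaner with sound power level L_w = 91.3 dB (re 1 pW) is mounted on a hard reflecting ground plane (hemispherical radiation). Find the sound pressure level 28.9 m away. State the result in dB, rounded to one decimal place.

54.1 dB

The power spreads over a hemisphere of area 2π·r², so L_p = L_w − 10·log₁₀(2π·r²).
2π·r² = 5248 m², 10·log₁₀ of that is 37.200 dB.
L_p = 91.3 − 37.200 = 54.10 dB.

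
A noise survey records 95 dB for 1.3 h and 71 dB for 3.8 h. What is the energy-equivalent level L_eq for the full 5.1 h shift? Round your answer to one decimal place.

89.1 dB

The energy average is taken in the linear domain: L_eq = 10·log₁₀[(Σ tᵢ·10^(Lᵢ/10))/T], T = 5.1 h.
Σ tᵢ·10^(Lᵢ/10) = 1.3·10^(95/10) + 3.8·10^(71/10) = 4.159e+09.
L_eq = 10·log₁₀(4.159e+09/5.1) = 89.11 dB.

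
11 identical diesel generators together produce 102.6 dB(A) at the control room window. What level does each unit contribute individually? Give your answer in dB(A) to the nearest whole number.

Dividing the total intensity by 11 lowers the level by 10·log₁₀ 11 = 10.414 dB: L₁ = 102.6 − 10.414.

92 dB(A)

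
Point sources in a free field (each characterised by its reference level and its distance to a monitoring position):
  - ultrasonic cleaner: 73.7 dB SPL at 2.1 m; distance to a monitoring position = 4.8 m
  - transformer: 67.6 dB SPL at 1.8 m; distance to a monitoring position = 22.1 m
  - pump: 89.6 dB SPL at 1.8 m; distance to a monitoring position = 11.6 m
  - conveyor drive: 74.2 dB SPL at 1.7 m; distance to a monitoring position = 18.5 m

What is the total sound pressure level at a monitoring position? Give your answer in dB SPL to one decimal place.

74.3 dB SPL

First find each source's level at the receiver (point-source: −20·log₁₀(r/r_ref)), then combine on an intensity basis.
ultrasonic cleaner: 73.7 − 20·log₁₀(4.8/2.1) = 73.7 − 7.18 = 66.52 dB SPL.
transformer: 67.6 − 20·log₁₀(22.1/1.8) = 67.6 − 21.78 = 45.82 dB SPL.
pump: 89.6 − 20·log₁₀(11.6/1.8) = 89.6 − 16.18 = 73.42 dB SPL.
conveyor drive: 74.2 − 20·log₁₀(18.5/1.7) = 74.2 − 20.73 = 53.47 dB SPL.
Σ 10^(L/10) = 2.671e+07 → L_total = 10·log₁₀(2.671e+07) = 74.27 dB SPL.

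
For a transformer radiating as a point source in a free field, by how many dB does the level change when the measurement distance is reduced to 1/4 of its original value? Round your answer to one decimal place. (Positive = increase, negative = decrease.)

With spherical spreading the level changes by −20·log₁₀(r₂/r₁).
ΔL = −20·log₁₀(0.25) = +12.04 dB.

+12.0 dB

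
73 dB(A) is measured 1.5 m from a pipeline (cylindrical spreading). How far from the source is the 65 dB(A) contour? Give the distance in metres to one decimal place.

9.5 m

Line-source spreading drops the level by 10·log₁₀(r₂/r₁); inverting, r₂/r₁ = 10^(ΔL/10).
r₂ = 1.5·10^((73−65)/10) = 1.5·10^(8.0/10) = 9.46 m.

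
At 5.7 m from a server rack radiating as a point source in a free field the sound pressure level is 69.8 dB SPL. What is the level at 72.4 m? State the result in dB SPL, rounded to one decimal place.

Spherical spreading from a point source gives a 20·log₁₀(r₂/r₁) drop.
L₂ = 69.8 − 20·log₁₀(72.4/5.7) = 69.8 − 22.077 = 47.72 dB SPL.

47.7 dB SPL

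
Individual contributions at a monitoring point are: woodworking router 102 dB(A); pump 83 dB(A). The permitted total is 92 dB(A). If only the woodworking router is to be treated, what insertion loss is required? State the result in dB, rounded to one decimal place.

The untreated sources together contribute 10^(83/10) = 1.995e+08, i.e. 83.00 dB(A).
The limit corresponds to 10^(92/10) = 1.585e+09; subtracting the fixed part leaves 1.385e+09 for the woodworking router, i.e. 91.42 dB(A).
So the woodworking router must be reduced from 102 to 91.42 dB(A): IL = 10.58 dB.

10.6 dB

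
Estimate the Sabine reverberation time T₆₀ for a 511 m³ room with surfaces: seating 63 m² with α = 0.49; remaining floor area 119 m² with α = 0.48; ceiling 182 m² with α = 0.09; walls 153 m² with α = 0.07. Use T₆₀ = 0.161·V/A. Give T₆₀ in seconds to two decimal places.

0.71 s

A = Σ Sᵢαᵢ = 63·0.49 + 119·0.48 + 182·0.09 + 153·0.07 = 115.08 m².
T₆₀ = 0.161 × 511 / 115.08 = 0.715 s.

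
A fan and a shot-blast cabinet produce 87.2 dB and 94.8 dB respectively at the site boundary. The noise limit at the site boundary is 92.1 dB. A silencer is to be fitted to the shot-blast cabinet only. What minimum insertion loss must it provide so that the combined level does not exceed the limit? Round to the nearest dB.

Fixed contribution from the other source: Σ 10^(L/10) = 10^(87.2/10) = 5.248e+08 (87.20 dB).
To meet 92.1 dB overall, the treated shot-blast cabinet may contribute at most 10^(92.1/10) − 5.248e+08 = 1.097e+09, i.e. 90.40 dB.
So the shot-blast cabinet must be reduced from 94.8 to 90.40 dB: IL = 4.40 dB.

4 dB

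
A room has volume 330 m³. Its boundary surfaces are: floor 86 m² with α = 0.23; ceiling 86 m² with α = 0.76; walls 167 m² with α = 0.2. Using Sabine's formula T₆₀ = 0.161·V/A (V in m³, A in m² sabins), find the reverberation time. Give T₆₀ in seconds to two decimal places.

Total absorption A = 86·0.23 + 86·0.76 + 167·0.2 = 118.54 m² sabins.
T₆₀ = 0.161 × 330 / 118.54 = 0.448 s.

0.45 s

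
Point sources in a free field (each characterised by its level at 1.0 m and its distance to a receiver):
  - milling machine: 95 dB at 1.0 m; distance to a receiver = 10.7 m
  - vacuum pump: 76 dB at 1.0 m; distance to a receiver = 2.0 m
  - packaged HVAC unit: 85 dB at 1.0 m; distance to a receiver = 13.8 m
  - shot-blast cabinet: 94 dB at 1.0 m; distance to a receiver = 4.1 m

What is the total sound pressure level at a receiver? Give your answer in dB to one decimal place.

82.8 dB

First find each source's level at the receiver (point-source: −20·log₁₀(r/r_ref)), then combine on an intensity basis.
milling machine: 95 − 20·log₁₀(10.7/1.0) = 95 − 20.59 = 74.41 dB.
vacuum pump: 76 − 20·log₁₀(2.0/1.0) = 76 − 6.02 = 69.98 dB.
packaged HVAC unit: 85 − 20·log₁₀(13.8/1.0) = 85 − 22.80 = 62.20 dB.
shot-blast cabinet: 94 − 20·log₁₀(4.1/1.0) = 94 − 12.26 = 81.74 dB.
Σ 10^(L/10) = 1.887e+08 → L_total = 10·log₁₀(1.887e+08) = 82.76 dB.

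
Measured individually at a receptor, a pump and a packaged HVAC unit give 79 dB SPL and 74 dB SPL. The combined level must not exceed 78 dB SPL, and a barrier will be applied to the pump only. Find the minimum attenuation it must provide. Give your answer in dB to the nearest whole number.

Everything except the pump sums to 10^(74/10) = 2.512e+07 in linear terms, 74.00 dB SPL.
The limit corresponds to 10^(78/10) = 6.310e+07; subtracting the fixed part leaves 3.798e+07 for the pump, i.e. 75.80 dB SPL.
Required insertion loss = 79 − 75.80 = 3.20 dB.

3 dB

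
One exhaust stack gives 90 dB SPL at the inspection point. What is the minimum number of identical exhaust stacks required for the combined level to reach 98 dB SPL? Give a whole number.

The shortfall is 98 − 90 = 8.0 dB, and N units add 10·log₁₀ N, so need 10·log₁₀ N ≥ 8.0.
N ≥ 10^(8.0/10) = 6.310, so N = 7.

7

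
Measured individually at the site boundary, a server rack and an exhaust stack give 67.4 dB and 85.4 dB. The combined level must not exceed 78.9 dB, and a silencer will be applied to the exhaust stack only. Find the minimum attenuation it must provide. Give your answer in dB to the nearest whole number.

7 dB

The untreated sources together contribute 10^(67.4/10) = 5.495e+06, i.e. 67.40 dB.
To meet 78.9 dB overall, the treated exhaust stack may contribute at most 10^(78.9/10) − 5.495e+06 = 7.213e+07, i.e. 78.58 dB.
So the exhaust stack must be reduced from 85.4 to 78.58 dB: IL = 6.82 dB.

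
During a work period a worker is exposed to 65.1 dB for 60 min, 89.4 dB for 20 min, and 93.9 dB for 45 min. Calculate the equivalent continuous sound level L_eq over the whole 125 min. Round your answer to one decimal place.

The energy average is taken in the linear domain: L_eq = 10·log₁₀[(Σ tᵢ·10^(Lᵢ/10))/T], T = 125 min.
Σ tᵢ·10^(Lᵢ/10) = 60·10^(65.1/10) + 20·10^(89.4/10) + 45·10^(93.9/10) = 1.281e+11.
L_eq = 10·log₁₀(1.281e+11/125) = 90.11 dB.

90.1 dB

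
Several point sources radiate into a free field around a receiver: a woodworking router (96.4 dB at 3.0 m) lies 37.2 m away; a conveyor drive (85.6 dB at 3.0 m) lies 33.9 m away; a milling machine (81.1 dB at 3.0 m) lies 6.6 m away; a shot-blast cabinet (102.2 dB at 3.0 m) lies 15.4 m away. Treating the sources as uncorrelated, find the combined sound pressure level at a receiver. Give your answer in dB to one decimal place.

88.4 dB

Propagate each source to the receiver with L = L_ref − 20·log₁₀(r/r_ref), then add intensities.
woodworking router: 96.4 − 20·log₁₀(37.2/3.0) = 96.4 − 21.87 = 74.53 dB.
conveyor drive: 85.6 − 20·log₁₀(33.9/3.0) = 85.6 − 21.06 = 64.54 dB.
milling machine: 81.1 − 20·log₁₀(6.6/3.0) = 81.1 − 6.85 = 74.25 dB.
shot-blast cabinet: 102.2 − 20·log₁₀(15.4/3.0) = 102.2 − 14.21 = 87.99 dB.
Σ 10^(L/10) = 6.876e+08 → L_total = 10·log₁₀(6.876e+08) = 88.37 dB.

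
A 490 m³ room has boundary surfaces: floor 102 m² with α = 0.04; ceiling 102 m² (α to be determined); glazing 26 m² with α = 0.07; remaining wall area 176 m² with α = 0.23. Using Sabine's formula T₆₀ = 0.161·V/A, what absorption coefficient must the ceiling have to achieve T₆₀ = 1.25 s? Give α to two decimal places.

From T₆₀ = 0.161·V/A, the target T₆₀ = 1.25 s needs A = 0.161·490/1.25 = 63.11 m².
Absorption from the other surfaces = 102·0.04 + 26·0.07 + 176·0.23 = 46.38 m², so the ceiling must supply 16.73 m² over 102 m².
α = 16.73/102 = 0.164.

0.16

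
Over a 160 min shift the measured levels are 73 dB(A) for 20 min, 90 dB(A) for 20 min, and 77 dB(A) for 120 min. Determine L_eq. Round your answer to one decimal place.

82.2 dB(A)

The energy average is taken in the linear domain: L_eq = 10·log₁₀[(Σ tᵢ·10^(Lᵢ/10))/T], T = 160 min.
Σ tᵢ·10^(Lᵢ/10) = 20·10^(73/10) + 20·10^(90/10) + 120·10^(77/10) = 2.641e+10.
L_eq = 10·log₁₀(2.641e+10/160) = 82.18 dB(A).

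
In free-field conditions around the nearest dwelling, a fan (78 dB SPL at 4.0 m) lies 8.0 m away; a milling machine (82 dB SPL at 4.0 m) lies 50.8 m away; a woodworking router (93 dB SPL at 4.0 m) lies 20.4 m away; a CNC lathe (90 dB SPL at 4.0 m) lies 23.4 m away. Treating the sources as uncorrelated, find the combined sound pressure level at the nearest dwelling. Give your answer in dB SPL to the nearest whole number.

First find each source's level at the receiver (point-source: −20·log₁₀(r/r_ref)), then combine on an intensity basis.
fan: 78 − 20·log₁₀(8.0/4.0) = 78 − 6.02 = 71.98 dB SPL.
milling machine: 82 − 20·log₁₀(50.8/4.0) = 82 − 22.08 = 59.92 dB SPL.
woodworking router: 93 − 20·log₁₀(20.4/4.0) = 93 − 14.15 = 78.85 dB SPL.
CNC lathe: 90 − 20·log₁₀(23.4/4.0) = 90 − 15.34 = 74.66 dB SPL.
Σ 10^(L/10) = 1.227e+08 → L_total = 10·log₁₀(1.227e+08) = 80.89 dB SPL.

81 dB SPL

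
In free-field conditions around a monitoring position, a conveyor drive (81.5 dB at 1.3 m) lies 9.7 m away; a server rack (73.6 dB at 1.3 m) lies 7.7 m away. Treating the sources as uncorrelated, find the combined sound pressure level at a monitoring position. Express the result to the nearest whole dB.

65 dB

Apply inverse-square spreading to bring every level to the receiver, then sum 10^(L/10).
conveyor drive: 81.5 − 20·log₁₀(9.7/1.3) = 81.5 − 17.46 = 64.04 dB.
server rack: 73.6 − 20·log₁₀(7.7/1.3) = 73.6 − 15.45 = 58.15 dB.
Σ 10^(L/10) = 3.190e+06 → L_total = 10·log₁₀(3.190e+06) = 65.04 dB.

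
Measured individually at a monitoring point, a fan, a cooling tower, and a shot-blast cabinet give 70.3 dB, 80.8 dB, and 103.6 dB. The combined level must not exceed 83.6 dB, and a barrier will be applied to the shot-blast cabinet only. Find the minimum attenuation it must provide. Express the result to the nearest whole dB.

Fixed contribution from the other sources: Σ 10^(L/10) = 10^(70.3/10) + 10^(80.8/10) = 1.309e+08 (81.17 dB).
The limit corresponds to 10^(83.6/10) = 2.291e+08; subtracting the fixed part leaves 9.815e+07 for the shot-blast cabinet, i.e. 79.92 dB.
So the shot-blast cabinet must be reduced from 103.6 to 79.92 dB: IL = 23.68 dB.

24 dB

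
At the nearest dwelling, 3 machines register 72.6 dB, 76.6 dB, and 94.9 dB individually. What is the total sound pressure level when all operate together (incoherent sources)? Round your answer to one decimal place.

For uncorrelated sources the intensities add, so convert each level to linear form, sum, and take 10·log₁₀ of the total.
Σ 10^(L/10) = 10^(72.6/10) + 10^(76.6/10) + 10^(94.9/10) = 3.154e+09.
L_total = 10·log₁₀(3.154e+09) = 94.99 dB.

95.0 dB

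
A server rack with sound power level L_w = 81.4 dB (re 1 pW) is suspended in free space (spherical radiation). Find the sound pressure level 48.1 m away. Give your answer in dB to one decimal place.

36.8 dB

L_p = L_w − 10·log₁₀(4π·r²) with r = 48.1 m.
4π·r² = 2.907e+04 m², 10·log₁₀ of that is 44.635 dB.
L_p = 81.4 − 44.635 = 36.76 dB.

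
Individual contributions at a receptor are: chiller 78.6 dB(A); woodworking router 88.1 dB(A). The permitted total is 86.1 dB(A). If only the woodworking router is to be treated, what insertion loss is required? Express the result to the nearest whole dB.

Everything except the woodworking router sums to 10^(78.6/10) = 7.244e+07 in linear terms, 78.60 dB(A).
The limit corresponds to 10^(86.1/10) = 4.074e+08; subtracting the fixed part leaves 3.349e+08 for the woodworking router, i.e. 85.25 dB(A).
Required insertion loss = 88.1 − 85.25 = 2.85 dB.

3 dB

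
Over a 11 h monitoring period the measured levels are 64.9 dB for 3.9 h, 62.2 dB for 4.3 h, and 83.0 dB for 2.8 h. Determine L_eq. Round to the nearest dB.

77 dB

The energy average is taken in the linear domain: L_eq = 10·log₁₀[(Σ tᵢ·10^(Lᵢ/10))/T], T = 11 h.
Σ tᵢ·10^(Lᵢ/10) = 3.9·10^(64.9/10) + 4.3·10^(62.2/10) + 2.8·10^(83.0/10) = 5.779e+08.
L_eq = 10·log₁₀(5.779e+08/11) = 77.20 dB.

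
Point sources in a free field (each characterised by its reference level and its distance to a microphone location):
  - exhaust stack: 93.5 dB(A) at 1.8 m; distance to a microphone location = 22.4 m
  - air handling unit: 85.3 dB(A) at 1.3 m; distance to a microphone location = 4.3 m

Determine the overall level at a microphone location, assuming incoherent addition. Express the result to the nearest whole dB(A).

First find each source's level at the receiver (point-source: −20·log₁₀(r/r_ref)), then combine on an intensity basis.
exhaust stack: 93.5 − 20·log₁₀(22.4/1.8) = 93.5 − 21.90 = 71.60 dB(A).
air handling unit: 85.3 − 20·log₁₀(4.3/1.3) = 85.3 − 10.39 = 74.91 dB(A).
Σ 10^(L/10) = 4.543e+07 → L_total = 10·log₁₀(4.543e+07) = 76.57 dB(A).

77 dB(A)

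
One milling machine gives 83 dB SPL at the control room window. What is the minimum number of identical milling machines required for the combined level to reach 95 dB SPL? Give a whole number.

16

Need L₁ + 10·log₁₀ N ≥ 95, i.e. log₁₀ N ≥ 1.20.
N ≥ 10^(12.0/10) = 15.849, so N = 16.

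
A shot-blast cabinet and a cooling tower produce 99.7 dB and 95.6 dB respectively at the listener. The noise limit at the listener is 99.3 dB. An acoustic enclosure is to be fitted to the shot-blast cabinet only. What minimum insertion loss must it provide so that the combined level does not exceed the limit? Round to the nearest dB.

3 dB

Everything except the shot-blast cabinet sums to 10^(95.6/10) = 3.631e+09 in linear terms, 95.60 dB.
To meet 99.3 dB overall, the treated shot-blast cabinet may contribute at most 10^(99.3/10) − 3.631e+09 = 4.881e+09, i.e. 96.88 dB.
So the shot-blast cabinet must be reduced from 99.7 to 96.88 dB: IL = 2.82 dB.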